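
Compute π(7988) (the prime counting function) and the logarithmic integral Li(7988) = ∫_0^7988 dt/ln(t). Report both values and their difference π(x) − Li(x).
π(7988) = 1006;  Li(7988) ≈ 1025.08;  π(x) − Li(x) ≈ -19.08.

Direct count of primes ≤ 7988 gives π(7988) = 1006. Numerical evaluation of the logarithmic integral gives Li(7988) ≈ 1025.08. The difference π(x) − Li(x) ≈ -19.08 is typically negative for small/moderate x (Li(x) overestimates), though Littlewood's theorem shows this sign changes infinitely often.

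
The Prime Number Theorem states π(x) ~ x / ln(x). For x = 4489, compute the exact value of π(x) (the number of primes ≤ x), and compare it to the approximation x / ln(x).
π(4489) = 609;  x/ln(x) ≈ 533.81;  relative error ≈ 12.35%.

Directly count primes up to 4489: π(4489) = 609. The PNT approximation gives 4489/ln(4489) ≈ 4489/8.40939 ≈ 533.81. Relative error (π(x) − x/ln(x)) / π(x) ≈ 12.35%; the approximation is known to undercount slightly (Li(x) is a better estimate).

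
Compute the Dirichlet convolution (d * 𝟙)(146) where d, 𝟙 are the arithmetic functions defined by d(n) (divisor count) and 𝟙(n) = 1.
(d * 𝟙)(146) = 9

Divisors of 146: [1, 2, 73, 146]. For each d | 146:
  d = 1: d(1) · 𝟙(146/1) = 1 · 1 = 1
  d = 2: d(2) · 𝟙(146/2) = 2 · 1 = 2
  d = 73: d(73) · 𝟙(146/73) = 2 · 1 = 2
  d = 146: d(146) · 𝟙(146/146) = 4 · 1 = 4
Summing: (d * 𝟙)(146) = 1 + 2 + 2 + 4 = 9.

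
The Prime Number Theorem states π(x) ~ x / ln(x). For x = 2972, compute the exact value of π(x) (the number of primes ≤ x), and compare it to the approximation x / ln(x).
π(2972) = 429;  x/ln(x) ≈ 371.64;  relative error ≈ 13.37%.

Directly count primes up to 2972: π(2972) = 429. The PNT approximation gives 2972/ln(2972) ≈ 2972/7.99699 ≈ 371.64. Relative error (π(x) − x/ln(x)) / π(x) ≈ 13.37%; the approximation is known to undercount slightly (Li(x) is a better estimate).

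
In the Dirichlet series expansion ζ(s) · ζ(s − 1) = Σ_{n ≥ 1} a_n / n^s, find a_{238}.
σ(238) = 432

In the product (Σ m^0/m^s)(Σ k / k^s) = Σ (Σ_{d | n} d) / n^s, the coefficient of 1/n^s is σ(n) = Σ_{d | n} d. For n = 238, divisors are [1, 2, 7, 14, 17, 34, 119, 238]; summing: σ(238) = 432.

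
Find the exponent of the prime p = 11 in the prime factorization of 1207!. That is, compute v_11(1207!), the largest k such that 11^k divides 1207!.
v_11(1207!) = 118

Legendre's formula: v_p(n!) = Σ_{k ≥ 1} ⌊n / p^k⌋. For p = 11, n = 1207, the terms are:
  ⌊1207/11^1⌋ = ⌊1207/11⌋ = 109
  ⌊1207/11^2⌋ = ⌊1207/121⌋ = 9
(the next term ⌊1207/11^3⌋ = 0, terminating the sum). Summing: v_11(1207!) = 109 + 9 = 118.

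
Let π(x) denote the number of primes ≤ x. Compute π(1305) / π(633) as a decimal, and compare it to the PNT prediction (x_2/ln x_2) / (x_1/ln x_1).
π(1305)/π(633) = 213/115 ≈ 1.8522;  PNT prediction ≈ 1.8537.

π(633) = 115 and π(1305) = 213, so π(1305)/π(633) ≈ 1.8522. The PNT-predicted ratio is (1305/ln(1305)) / (633/ln(633)) ≈ 1.8537. The two agree to within a few percent, as expected.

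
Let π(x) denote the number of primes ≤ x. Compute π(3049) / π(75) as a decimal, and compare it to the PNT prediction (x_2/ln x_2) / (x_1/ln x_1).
π(3049)/π(75) = 437/21 ≈ 20.8095;  PNT prediction ≈ 21.8783.

π(75) = 21 and π(3049) = 437, so π(3049)/π(75) ≈ 20.8095. The PNT-predicted ratio is (3049/ln(3049)) / (75/ln(75)) ≈ 21.8783. The two agree to within a few percent, as expected.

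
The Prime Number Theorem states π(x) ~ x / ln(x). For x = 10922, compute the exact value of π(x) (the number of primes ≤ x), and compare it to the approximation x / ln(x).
π(10922) = 1327;  x/ln(x) ≈ 1174.59;  relative error ≈ 11.49%.

Directly count primes up to 10922: π(10922) = 1327. The PNT approximation gives 10922/ln(10922) ≈ 10922/9.29853 ≈ 1174.59. Relative error (π(x) − x/ln(x)) / π(x) ≈ 11.49%; the approximation is known to undercount slightly (Li(x) is a better estimate).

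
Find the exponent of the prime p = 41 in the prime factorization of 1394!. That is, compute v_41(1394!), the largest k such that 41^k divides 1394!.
v_41(1394!) = 34

Legendre's formula: v_p(n!) = Σ_{k ≥ 1} ⌊n / p^k⌋. For p = 41, n = 1394, the terms are:
  ⌊1394/41^1⌋ = ⌊1394/41⌋ = 34
(the next term ⌊1394/41^2⌋ = 0, terminating the sum). Summing: v_41(1394!) = 34 = 34.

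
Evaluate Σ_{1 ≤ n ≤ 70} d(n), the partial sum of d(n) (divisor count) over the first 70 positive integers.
Σ_{n ≤ 70} d(n) = 312

Compute d(n) for each 1 ≤ n ≤ 70: d(1) = 1, d(2) = 2, d(3) = 2, d(4) = 3, d(5) = 2, d(6) = 4, d(7) = 2, d(8) = 4, d(9) = 3, d(10) = 4, d(11) = 2, d(12) = 6, d(13) = 2, d(14) = 4, d(15) = 4, d(16) = 5, d(17) = 2, d(18) = 6, d(19) = 2, d(20) = 6, d(21) = 4, d(22) = 4, d(23) = 2, d(24) = 8, d(25) = 3, d(26) = 4, d(27) = 4, d(28) = 6, d(29) = 2, d(30) = 8, d(31) = 2, d(32) = 6, d(33) = 4, d(34) = 4, d(35) = 4, d(36) = 9, d(37) = 2, d(38) = 4, d(39) = 4, d(40) = 8, d(41) = 2, d(42) = 8, d(43) = 2, d(44) = 6, d(45) = 6, d(46) = 4, d(47) = 2, d(48) = 10, d(49) = 3, d(50) = 6, d(51) = 4, d(52) = 6, d(53) = 2, d(54) = 8, d(55) = 4, d(56) = 8, d(57) = 4, d(58) = 4, d(59) = 2, d(60) = 12, d(61) = 2, d(62) = 4, d(63) = 6, d(64) = 7, d(65) = 4, d(66) = 8, d(67) = 2, d(68) = 6, d(69) = 4, d(70) = 8. Summing all 70 values: 312. (Dirichlet's divisor formula: Σ_{n ≤ x} d(n) = x ln(x) + (2γ − 1) x + O(√x). For x = 70, the asymptotic estimate is ≈ 308.20.)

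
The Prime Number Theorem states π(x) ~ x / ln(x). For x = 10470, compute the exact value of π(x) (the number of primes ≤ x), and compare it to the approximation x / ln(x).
π(10470) = 1281;  x/ln(x) ≈ 1131.13;  relative error ≈ 11.70%.

Directly count primes up to 10470: π(10470) = 1281. The PNT approximation gives 10470/ln(10470) ≈ 10470/9.25627 ≈ 1131.13. Relative error (π(x) − x/ln(x)) / π(x) ≈ 11.70%; the approximation is known to undercount slightly (Li(x) is a better estimate).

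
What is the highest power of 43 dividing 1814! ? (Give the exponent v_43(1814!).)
v_43(1814!) = 42

Legendre's formula: v_p(n!) = Σ_{k ≥ 1} ⌊n / p^k⌋. For p = 43, n = 1814, the terms are:
  ⌊1814/43^1⌋ = ⌊1814/43⌋ = 42
(the next term ⌊1814/43^2⌋ = 0, terminating the sum). Summing: v_43(1814!) = 42 = 42.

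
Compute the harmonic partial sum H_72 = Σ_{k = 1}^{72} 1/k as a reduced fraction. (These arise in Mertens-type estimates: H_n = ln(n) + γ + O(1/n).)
H_72 = 9112469359293533278712889630349/1874681189225708508850515710400

Direct summation: H_72 = 1 + 1/2 + ... + 1/72. The least common denominator is lcm(1, ..., 72) = 5624043567677125526551547131200; over this denominator the numerator is 5624043567677125526551547131200 + 2812021783838562763275773565600 + 1874681189225708508850515710400 + 1406010891919281381637886782800 + 1124808713535425105310309426240 + 937340594612854254425257855200 + 803434795382446503793078161600 + 703005445959640690818943391400 + 624893729741902836283505236800 + 562404356767712552655154713120 + 511276687970647775141049739200 + 468670297306427127212628927600 + 432618735975163502042426702400 + 401717397691223251896539080800 + 374936237845141701770103142080 + 351502722979820345409471695700 + 330826092216301501561855713600 + 312446864870951418141752618400 + 296002293035638185607976164800 + 281202178383856276327577356560 + 267811598460815501264359387200 + 255638343985323887570524869600 + 244523633377266327241371614400 + 234335148653213563606314463800 + 224961742707085021062061885248 + 216309367987581751021213351200 + 208297909913967612094501745600 + 200858698845611625948269540400 + 193932536816452604363846452800 + 187468118922570850885051571040 + 181420760247649210533920875200 + 175751361489910172704735847850 + 170425562656882591713683246400 + 165413046108150750780927856800 + 160686959076489300758615632320 + 156223432435475709070876309200 + 152001177504787176393285057600 + 148001146517819092803988082400 + 144206245325054500680808900800 + 140601089191928138163788678280 + 137171794333588427476867003200 + 133905799230407750632179693600 + 130791710876212221547710398400 + 127819171992661943785262434800 + 124978745948380567256701047360 + 122261816688633163620685807200 + 119660501439938840990458449600 + 117167574326606781803157231900 + 114776399340349500541868308800 + 112480871353542510531030942624 + 110275364072100500520618571200 + 108154683993790875510606675600 + 106114029578813689180217870400 + 104148954956983806047250872800 + 102255337594129555028209947840 + 100429349422805812974134770200 + 98667431011879395202658721600 + 96966268408226302181923226400 + 95322772333510602144941476800 + 93734059461285425442525785520 + 92197435535690582402484379200 + 90710380123824605266960437600 + 89270532820271833754786462400 + 87875680744955086352367923925 + 86523747195032700408485340480 + 85212781328441295856841623200 + 83940948771300380993306673600 + 82706523054075375390463928400 + 81507877792422109080457204800 + 80343479538244650379307816160 + 79211881234889091923261227200 + 78111716217737854535438154600 = 27337408077880599836138668891047, so H_72 = 27337408077880599836138668891047/5624043567677125526551547131200; reducing by gcd(27337408077880599836138668891047, 5624043567677125526551547131200) = 3 gives 9112469359293533278712889630349/1874681189225708508850515710400 ≈ 4.86081. (The PNT-adjacent estimate ln(72) + γ ≈ 4.85388 matches within O(1/n).)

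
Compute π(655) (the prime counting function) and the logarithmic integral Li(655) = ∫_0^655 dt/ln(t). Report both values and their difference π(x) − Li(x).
π(655) = 119;  Li(655) ≈ 126.19;  π(x) − Li(x) ≈ -7.19.

Direct count of primes ≤ 655 gives π(655) = 119. Numerical evaluation of the logarithmic integral gives Li(655) ≈ 126.19. The difference π(x) − Li(x) ≈ -7.19 is typically negative for small/moderate x (Li(x) overestimates), though Littlewood's theorem shows this sign changes infinitely often.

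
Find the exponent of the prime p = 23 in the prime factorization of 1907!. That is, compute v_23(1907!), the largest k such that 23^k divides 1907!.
v_23(1907!) = 85

Legendre's formula: v_p(n!) = Σ_{k ≥ 1} ⌊n / p^k⌋. For p = 23, n = 1907, the terms are:
  ⌊1907/23^1⌋ = ⌊1907/23⌋ = 82
  ⌊1907/23^2⌋ = ⌊1907/529⌋ = 3
(the next term ⌊1907/23^3⌋ = 0, terminating the sum). Summing: v_23(1907!) = 82 + 3 = 85.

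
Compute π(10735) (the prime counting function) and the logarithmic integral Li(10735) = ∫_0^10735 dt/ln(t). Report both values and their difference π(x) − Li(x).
π(10735) = 1309;  Li(10735) ≈ 1325.63;  π(x) − Li(x) ≈ -16.63.

Direct count of primes ≤ 10735 gives π(10735) = 1309. Numerical evaluation of the logarithmic integral gives Li(10735) ≈ 1325.63. The difference π(x) − Li(x) ≈ -16.63 is typically negative for small/moderate x (Li(x) overestimates), though Littlewood's theorem shows this sign changes infinitely often.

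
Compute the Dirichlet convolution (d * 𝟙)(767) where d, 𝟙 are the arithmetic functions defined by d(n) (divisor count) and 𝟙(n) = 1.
(d * 𝟙)(767) = 9

Divisors of 767: [1, 13, 59, 767]. For each d | 767:
  d = 1: d(1) · 𝟙(767/1) = 1 · 1 = 1
  d = 13: d(13) · 𝟙(767/13) = 2 · 1 = 2
  d = 59: d(59) · 𝟙(767/59) = 2 · 1 = 2
  d = 767: d(767) · 𝟙(767/767) = 4 · 1 = 4
Summing: (d * 𝟙)(767) = 1 + 2 + 2 + 4 = 9.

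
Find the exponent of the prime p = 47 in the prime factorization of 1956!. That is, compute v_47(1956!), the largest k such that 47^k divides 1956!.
v_47(1956!) = 41

Legendre's formula: v_p(n!) = Σ_{k ≥ 1} ⌊n / p^k⌋. For p = 47, n = 1956, the terms are:
  ⌊1956/47^1⌋ = ⌊1956/47⌋ = 41
(the next term ⌊1956/47^2⌋ = 0, terminating the sum). Summing: v_47(1956!) = 41 = 41.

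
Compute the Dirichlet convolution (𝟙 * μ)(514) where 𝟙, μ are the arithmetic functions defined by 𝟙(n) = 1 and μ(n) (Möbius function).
(𝟙 * μ)(514) = 0

Divisors of 514: [1, 2, 257, 514]. For each d | 514:
  d = 1: 𝟙(1) · μ(514/1) = 1 · 1 = 1
  d = 2: 𝟙(2) · μ(514/2) = 1 · -1 = -1
  d = 257: 𝟙(257) · μ(514/257) = 1 · -1 = -1
  d = 514: 𝟙(514) · μ(514/514) = 1 · 1 = 1
Summing: (𝟙 * μ)(514) = 1 + -1 + -1 + 1 = 0.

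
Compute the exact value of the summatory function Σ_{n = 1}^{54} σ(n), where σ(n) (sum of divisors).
Σ_{n ≤ 54} σ(n) = 2424

Compute σ(n) for each 1 ≤ n ≤ 54: σ(1) = 1, σ(2) = 3, σ(3) = 4, σ(4) = 7, σ(5) = 6, σ(6) = 12, σ(7) = 8, σ(8) = 15, σ(9) = 13, σ(10) = 18, σ(11) = 12, σ(12) = 28, σ(13) = 14, σ(14) = 24, σ(15) = 24, σ(16) = 31, σ(17) = 18, σ(18) = 39, σ(19) = 20, σ(20) = 42, σ(21) = 32, σ(22) = 36, σ(23) = 24, σ(24) = 60, σ(25) = 31, σ(26) = 42, σ(27) = 40, σ(28) = 56, σ(29) = 30, σ(30) = 72, σ(31) = 32, σ(32) = 63, σ(33) = 48, σ(34) = 54, σ(35) = 48, σ(36) = 91, σ(37) = 38, σ(38) = 60, σ(39) = 56, σ(40) = 90, σ(41) = 42, σ(42) = 96, σ(43) = 44, σ(44) = 84, σ(45) = 78, σ(46) = 72, σ(47) = 48, σ(48) = 124, σ(49) = 57, σ(50) = 93, σ(51) = 72, σ(52) = 98, σ(53) = 54, σ(54) = 120. Summing all 54 values: 2424. (Average order: Σ_{n ≤ x} σ(n) ~ (π²/12) x². For x = 54, (π²/12)·54² ≈ 2398.31.)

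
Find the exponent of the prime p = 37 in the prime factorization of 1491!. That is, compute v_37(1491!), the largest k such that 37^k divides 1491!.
v_37(1491!) = 41

Legendre's formula: v_p(n!) = Σ_{k ≥ 1} ⌊n / p^k⌋. For p = 37, n = 1491, the terms are:
  ⌊1491/37^1⌋ = ⌊1491/37⌋ = 40
  ⌊1491/37^2⌋ = ⌊1491/1369⌋ = 1
(the next term ⌊1491/37^3⌋ = 0, terminating the sum). Summing: v_37(1491!) = 40 + 1 = 41.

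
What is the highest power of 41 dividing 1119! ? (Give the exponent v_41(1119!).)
v_41(1119!) = 27

Legendre's formula: v_p(n!) = Σ_{k ≥ 1} ⌊n / p^k⌋. For p = 41, n = 1119, the terms are:
  ⌊1119/41^1⌋ = ⌊1119/41⌋ = 27
(the next term ⌊1119/41^2⌋ = 0, terminating the sum). Summing: v_41(1119!) = 27 = 27.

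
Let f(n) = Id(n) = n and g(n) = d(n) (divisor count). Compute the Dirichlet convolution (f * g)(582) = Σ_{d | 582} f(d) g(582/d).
(Id * d)(582) = 1980

Divisors of 582: [1, 2, 3, 6, 97, 194, 291, 582]. For each d | 582:
  d = 1: Id(1) · d(582/1) = 1 · 8 = 8
  d = 2: Id(2) · d(582/2) = 2 · 4 = 8
  d = 3: Id(3) · d(582/3) = 3 · 4 = 12
  d = 6: Id(6) · d(582/6) = 6 · 2 = 12
  d = 97: Id(97) · d(582/97) = 97 · 4 = 388
  d = 194: Id(194) · d(582/194) = 194 · 2 = 388
  d = 291: Id(291) · d(582/291) = 291 · 2 = 582
  d = 582: Id(582) · d(582/582) = 582 · 1 = 582
Summing: (Id * d)(582) = 8 + 8 + 12 + 12 + 388 + 388 + 582 + 582 = 1980.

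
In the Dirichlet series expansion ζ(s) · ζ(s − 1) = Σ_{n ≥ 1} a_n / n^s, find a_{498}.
σ(498) = 1008

In the product (Σ m^0/m^s)(Σ k / k^s) = Σ (Σ_{d | n} d) / n^s, the coefficient of 1/n^s is σ(n) = Σ_{d | n} d. For n = 498, divisors are [1, 2, 3, 6, 83, 166, 249, 498]; summing: σ(498) = 1008.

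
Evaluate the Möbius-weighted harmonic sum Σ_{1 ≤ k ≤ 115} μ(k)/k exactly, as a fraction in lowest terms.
Σ μ(k)/k = -11695632086357284237991577642263648122717789/451572209148822968402074375593480892761066957

Values of μ(k) for 1 ≤ k ≤ 115: μ(1) = 1, μ(2) = -1, μ(3) = -1, μ(5) = -1, μ(6) = 1, μ(7) = -1, μ(10) = 1, μ(11) = -1, μ(13) = -1, μ(14) = 1, μ(15) = 1, μ(17) = -1, μ(19) = -1, μ(21) = 1, μ(22) = 1, μ(23) = -1, μ(26) = 1, μ(29) = -1, μ(30) = -1, μ(31) = -1, μ(33) = 1, μ(34) = 1, μ(35) = 1, μ(37) = -1, μ(38) = 1, μ(39) = 1, μ(41) = -1, μ(42) = -1, μ(43) = -1, μ(46) = 1, μ(47) = -1, μ(51) = 1, μ(53) = -1, μ(55) = 1, μ(57) = 1, μ(58) = 1, μ(59) = -1, μ(61) = -1, μ(62) = 1, μ(65) = 1, μ(66) = -1, μ(67) = -1, μ(69) = 1, μ(70) = -1, μ(71) = -1, μ(73) = -1, μ(74) = 1, μ(77) = 1, μ(78) = -1, μ(79) = -1, μ(82) = 1, μ(83) = -1, μ(85) = 1, μ(86) = 1, μ(87) = 1, μ(89) = -1, μ(91) = 1, μ(93) = 1, μ(94) = 1, μ(95) = 1, μ(97) = -1, μ(101) = -1, μ(102) = -1, μ(103) = -1, μ(105) = -1, μ(106) = 1, μ(107) = -1, μ(109) = -1, μ(110) = -1, μ(111) = 1, μ(113) = -1, μ(114) = -1, μ(115) = 1, with μ = 0 on non-squarefree integers. Summing μ(k)/k for k where μ(k) ≠ 0 gives -11695632086357284237991577642263648122717789/451572209148822968402074375593480892761066957 ≈ -0.0259. (PNT ⟺ this sum → 0 as n → ∞.)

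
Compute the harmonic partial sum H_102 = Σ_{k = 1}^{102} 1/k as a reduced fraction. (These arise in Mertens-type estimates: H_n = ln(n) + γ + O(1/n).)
H_102 = 1466680552926312970266451896162877432149019/281670315928038407744716588098661706369472

Direct summation: H_102 = 1 + 1/2 + ... + 1/102. The least common denominator is lcm(1, ..., 102) = 7041757898200960193617914702466542659236800; over this denominator the numerator is 7041757898200960193617914702466542659236800 + 3520878949100480096808957351233271329618400 + 2347252632733653397872638234155514219745600 + 1760439474550240048404478675616635664809200 + 1408351579640192038723582940493308531847360 + 1173626316366826698936319117077757109872800 + 1005965414028708599088273528923791808462400 + 880219737275120024202239337808317832404600 + 782417544244551132624212744718504739915200 + 704175789820096019361791470246654265923680 + 640159808927360017601628609315140241748800 + 586813158183413349468159558538878554936400 + 541673684476996937970608823266657127633600 + 502982707014354299544136764461895904231200 + 469450526546730679574527646831102843949120 + 440109868637560012101119668904158916202300 + 414221052835350599624583217792149568190400 + 391208772122275566312106372359252369957600 + 370618836747418957558837615919291718907200 + 352087894910048009680895735123327132961840 + 335321804676236199696091176307930602820800 + 320079904463680008800814304657570120874400 + 306163386878302617113822378368110550401600 + 293406579091706674734079779269439277468200 + 281670315928038407744716588098661706369472 + 270836842238498468985304411633328563816800 + 260805848081517044208070914906168246638400 + 251491353507177149772068382230947952115600 + 242819237868998627366134989740225608939200 + 234725263273365339787263823415551421974560 + 227153480587127748181223054918275569652800 + 220054934318780006050559834452079458101150 + 213386602975786672533876203105046747249600 + 207110526417675299812291608896074784095200 + 201193082805741719817654705784758361692480 + 195604386061137783156053186179626184978800 + 190317781032458383611294991958555207006400 + 185309418373709478779418807959645859453600 + 180557894825665645990202941088885709211200 + 176043947455024004840447867561663566480920 + 171750192639047809600436943962598601444800 + 167660902338118099848045588153965301410400 + 163761811586068841712044527964338201377600 + 160039952231840004400407152328785060437200 + 156483508848910226524842548943700947983040 + 153081693439151308556911189184055275200800 + 149824636131935323268466270265245588494400 + 146703289545853337367039889634719638734100 + 143709344861244085584039075560541686923200 + 140835157964019203872358294049330853184736 + 138073684278450199874861072597383189396800 + 135418421119249234492652205816664281908400 + 132863356569829437615432352876727219985600 + 130402924040758522104035457453084123319200 + 128031961785472003520325721863028048349760 + 125745676753588574886034191115473976057800 + 123539612249139652519612538639763906302400 + 121409618934499313683067494870112804469600 + 119351828783067121925727367838415977275200 + 117362631636682669893631911707775710987280 + 115438654068868199895375650860107256708800 + 113576740293563874090611527459137784826400 + 111773934892078733232030392102643534273600 + 110027467159390003025279917226039729050575 + 108334736895399387594121764653331425526720 + 106693301487893336266938101552523373624800 + 105100864152253137218177831380097651630400 + 103555263208837649906145804448037392047600 + 102054462292767539037940792789370183467200 + 100596541402870859908827352892379180846240 + 99179688707055777374900207076993558580800 + 97802193030568891578026593089813092489400 + 96462436961656988953670064417349899441600 + 95158890516229191805647495979277603503200 + 93890105309346135914905529366220568789824 + 92654709186854739389709403979822929726800 + 91451401275337145371661229902162891678400 + 90278947412832822995101470544442854605600 + 89136175926594432830606515221095476699200 + 88021973727512002420223933780831783240460 + 86935282693839014736023638302056082212800 + 85875096319523904800218471981299300722400 + 84840456604830845706239936174295694689600 + 83830451169059049924022794076982650705200 + 82844210567070119924916643558429913638080 + 81880905793034420856022263982169100688800 + 80939745956332875788711663246741869646400 + 80019976115920002200203576164392530218600 + 79120875260684945995706906769286996171200 + 78241754424455113262421274471850473991520 + 77381954925285276852944117609522446804800 + 76540846719575654278455594592027637600400 + 75717826862375916060407684972758523217600 + 74912318065967661634233135132622794247200 + 74123767349483791511767523183858343781440 + 73351644772926668683519944817359819367050 + 72595442249494434985751697963572604734400 + 71854672430622042792019537780270843461600 + 71128867658595557511292067701682249083200 + 70417578982009601936179147024665426592368 + 69720375229712477164533808935312303556800 + 69036842139225099937430536298691594698400 = 36667013823157824256661297404071935803725475, so H_102 = 36667013823157824256661297404071935803725475/7041757898200960193617914702466542659236800; reducing by gcd(36667013823157824256661297404071935803725475, 7041757898200960193617914702466542659236800) = 25 gives 1466680552926312970266451896162877432149019/281670315928038407744716588098661706369472 ≈ 5.20708. (The PNT-adjacent estimate ln(102) + γ ≈ 5.20219 matches within O(1/n).)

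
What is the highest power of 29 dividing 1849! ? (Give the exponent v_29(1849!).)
v_29(1849!) = 65

Legendre's formula: v_p(n!) = Σ_{k ≥ 1} ⌊n / p^k⌋. For p = 29, n = 1849, the terms are:
  ⌊1849/29^1⌋ = ⌊1849/29⌋ = 63
  ⌊1849/29^2⌋ = ⌊1849/841⌋ = 2
(the next term ⌊1849/29^3⌋ = 0, terminating the sum). Summing: v_29(1849!) = 63 + 2 = 65.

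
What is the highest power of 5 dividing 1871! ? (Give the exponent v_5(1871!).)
v_5(1871!) = 464

Legendre's formula: v_p(n!) = Σ_{k ≥ 1} ⌊n / p^k⌋. For p = 5, n = 1871, the terms are:
  ⌊1871/5^1⌋ = ⌊1871/5⌋ = 374
  ⌊1871/5^2⌋ = ⌊1871/25⌋ = 74
  ⌊1871/5^3⌋ = ⌊1871/125⌋ = 14
  ⌊1871/5^4⌋ = ⌊1871/625⌋ = 2
(the next term ⌊1871/5^5⌋ = 0, terminating the sum). Summing: v_5(1871!) = 374 + 74 + 14 + 2 = 464.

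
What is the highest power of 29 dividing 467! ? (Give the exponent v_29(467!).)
v_29(467!) = 16

Legendre's formula: v_p(n!) = Σ_{k ≥ 1} ⌊n / p^k⌋. For p = 29, n = 467, the terms are:
  ⌊467/29^1⌋ = ⌊467/29⌋ = 16
(the next term ⌊467/29^2⌋ = 0, terminating the sum). Summing: v_29(467!) = 16 = 16.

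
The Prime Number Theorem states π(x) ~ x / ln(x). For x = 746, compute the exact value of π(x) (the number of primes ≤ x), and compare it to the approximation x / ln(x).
π(746) = 132;  x/ln(x) ≈ 112.78;  relative error ≈ 14.56%.

Directly count primes up to 746: π(746) = 132. The PNT approximation gives 746/ln(746) ≈ 746/6.61473 ≈ 112.78. Relative error (π(x) − x/ln(x)) / π(x) ≈ 14.56%; the approximation is known to undercount slightly (Li(x) is a better estimate).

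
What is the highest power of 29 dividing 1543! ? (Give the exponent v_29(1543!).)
v_29(1543!) = 54

Legendre's formula: v_p(n!) = Σ_{k ≥ 1} ⌊n / p^k⌋. For p = 29, n = 1543, the terms are:
  ⌊1543/29^1⌋ = ⌊1543/29⌋ = 53
  ⌊1543/29^2⌋ = ⌊1543/841⌋ = 1
(the next term ⌊1543/29^3⌋ = 0, terminating the sum). Summing: v_29(1543!) = 53 + 1 = 54.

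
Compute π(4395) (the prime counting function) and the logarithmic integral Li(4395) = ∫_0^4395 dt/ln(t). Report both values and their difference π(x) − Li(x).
π(4395) = 598;  Li(4395) ≈ 612.72;  π(x) − Li(x) ≈ -14.72.

Direct count of primes ≤ 4395 gives π(4395) = 598. Numerical evaluation of the logarithmic integral gives Li(4395) ≈ 612.72. The difference π(x) − Li(x) ≈ -14.72 is typically negative for small/moderate x (Li(x) overestimates), though Littlewood's theorem shows this sign changes infinitely often.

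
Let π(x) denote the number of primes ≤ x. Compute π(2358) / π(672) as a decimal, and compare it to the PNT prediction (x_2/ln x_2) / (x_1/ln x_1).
π(2358)/π(672) = 350/121 ≈ 2.8926;  PNT prediction ≈ 2.9417.

π(672) = 121 and π(2358) = 350, so π(2358)/π(672) ≈ 2.8926. The PNT-predicted ratio is (2358/ln(2358)) / (672/ln(672)) ≈ 2.9417. The two agree to within a few percent, as expected.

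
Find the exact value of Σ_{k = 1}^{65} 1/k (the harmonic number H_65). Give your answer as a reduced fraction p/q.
H_65 = 625192648726870088010174299/131362987122535807501262400

Direct summation: H_65 = 1 + 1/2 + ... + 1/65. The least common denominator is lcm(1, ..., 65) = 1182266884102822267511361600; over this denominator the numerator is 1182266884102822267511361600 + 591133442051411133755680800 + 394088961367607422503787200 + 295566721025705566877840400 + 236453376820564453502272320 + 197044480683803711251893600 + 168895269157546038215908800 + 147783360512852783438920200 + 131362987122535807501262400 + 118226688410282226751136160 + 107478807645711115228305600 + 98522240341901855625946800 + 90943606469447866731643200 + 84447634578773019107954400 + 78817792273521484500757440 + 73891680256426391719460100 + 69545110829577780441844800 + 65681493561267903750631200 + 62224572847516961447966400 + 59113344205141113375568080 + 56298423052515346071969600 + 53739403822855557614152800 + 51402908004470533370059200 + 49261120170950927812973400 + 47290675364112890700454464 + 45471803234723933365821600 + 43787662374178602500420800 + 42223817289386509553977200 + 40767823589752491983150400 + 39408896136760742250378720 + 38137641422671686048753600 + 36945840128213195859730050 + 35826269215237038409435200 + 34772555414788890220922400 + 33779053831509207643181760 + 32840746780633951875315600 + 31953159029806007230036800 + 31112286423758480723983200 + 30314535489815955577214400 + 29556672102570556687784040 + 28835777661044445549057600 + 28149211526257673035984800 + 27494578700065634128171200 + 26869701911427778807076400 + 26272597424507161500252480 + 25701454002235266685029600 + 25154614555379197181092800 + 24630560085475463906486700 + 24127895593935148316558400 + 23645337682056445350227232 + 23181703609859260147281600 + 22735901617361966682910800 + 22306922341562684292667200 + 21893831187089301250210400 + 21495761529142223045661120 + 21111908644693254776988600 + 20741524282505653815988800 + 20383911794876245991575200 + 20038421764454614703582400 + 19704448068380371125189360 + 19381424329554463401825600 + 19068820711335843024376800 + 18766141017505115357323200 + 18472920064106597929865025 + 18188721293889573346328640 = 5626733838541830792091568691, so H_65 = 5626733838541830792091568691/1182266884102822267511361600; reducing by gcd(5626733838541830792091568691, 1182266884102822267511361600) = 9 gives 625192648726870088010174299/131362987122535807501262400 ≈ 4.75928. (The PNT-adjacent estimate ln(65) + γ ≈ 4.75160 matches within O(1/n).)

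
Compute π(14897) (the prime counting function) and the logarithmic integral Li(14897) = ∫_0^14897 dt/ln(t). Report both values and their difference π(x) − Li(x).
π(14897) = 1746;  Li(14897) ≈ 1765.91;  π(x) − Li(x) ≈ -19.91.

Direct count of primes ≤ 14897 gives π(14897) = 1746. Numerical evaluation of the logarithmic integral gives Li(14897) ≈ 1765.91. The difference π(x) − Li(x) ≈ -19.91 is typically negative for small/moderate x (Li(x) overestimates), though Littlewood's theorem shows this sign changes infinitely often.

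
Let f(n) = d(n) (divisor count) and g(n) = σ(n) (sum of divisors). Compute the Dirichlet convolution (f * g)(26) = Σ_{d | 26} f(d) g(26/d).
(d * σ)(26) = 80

Divisors of 26: [1, 2, 13, 26]. For each d | 26:
  d = 1: d(1) · σ(26/1) = 1 · 42 = 42
  d = 2: d(2) · σ(26/2) = 2 · 14 = 28
  d = 13: d(13) · σ(26/13) = 2 · 3 = 6
  d = 26: d(26) · σ(26/26) = 4 · 1 = 4
Summing: (d * σ)(26) = 42 + 28 + 6 + 4 = 80.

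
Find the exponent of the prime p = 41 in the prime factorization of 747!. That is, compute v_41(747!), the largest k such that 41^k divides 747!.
v_41(747!) = 18

Legendre's formula: v_p(n!) = Σ_{k ≥ 1} ⌊n / p^k⌋. For p = 41, n = 747, the terms are:
  ⌊747/41^1⌋ = ⌊747/41⌋ = 18
(the next term ⌊747/41^2⌋ = 0, terminating the sum). Summing: v_41(747!) = 18 = 18.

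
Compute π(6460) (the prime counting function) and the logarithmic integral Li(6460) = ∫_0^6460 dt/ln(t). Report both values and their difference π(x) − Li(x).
π(6460) = 838;  Li(6460) ≈ 853.06;  π(x) − Li(x) ≈ -15.06.

Direct count of primes ≤ 6460 gives π(6460) = 838. Numerical evaluation of the logarithmic integral gives Li(6460) ≈ 853.06. The difference π(x) − Li(x) ≈ -15.06 is typically negative for small/moderate x (Li(x) overestimates), though Littlewood's theorem shows this sign changes infinitely often.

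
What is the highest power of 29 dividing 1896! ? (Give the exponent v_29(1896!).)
v_29(1896!) = 67

Legendre's formula: v_p(n!) = Σ_{k ≥ 1} ⌊n / p^k⌋. For p = 29, n = 1896, the terms are:
  ⌊1896/29^1⌋ = ⌊1896/29⌋ = 65
  ⌊1896/29^2⌋ = ⌊1896/841⌋ = 2
(the next term ⌊1896/29^3⌋ = 0, terminating the sum). Summing: v_29(1896!) = 65 + 2 = 67.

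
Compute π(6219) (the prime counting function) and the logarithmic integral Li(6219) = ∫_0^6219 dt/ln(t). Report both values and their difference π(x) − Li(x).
π(6219) = 809;  Li(6219) ≈ 825.54;  π(x) − Li(x) ≈ -16.54.

Direct count of primes ≤ 6219 gives π(6219) = 809. Numerical evaluation of the logarithmic integral gives Li(6219) ≈ 825.54. The difference π(x) − Li(x) ≈ -16.54 is typically negative for small/moderate x (Li(x) overestimates), though Littlewood's theorem shows this sign changes infinitely often.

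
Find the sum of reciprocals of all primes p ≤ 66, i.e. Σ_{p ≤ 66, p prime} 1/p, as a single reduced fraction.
Σ 1/p = 201015517717077830328949/117288381359406970983270

π(66) = 18, so the primes ≤ 66 are [2, 3, 5, 7, 11, 13, 17, 19, 23, 29, 31, 37, 41, 43, 47, 53, 59, 61]. Summing 1/p over these primes: 201015517717077830328949/117288381359406970983270 ≈ 1.7139. Mertens estimate ln ln(66) + 0.2615 ≈ 1.6941.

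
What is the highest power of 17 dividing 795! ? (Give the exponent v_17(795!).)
v_17(795!) = 48

Legendre's formula: v_p(n!) = Σ_{k ≥ 1} ⌊n / p^k⌋. For p = 17, n = 795, the terms are:
  ⌊795/17^1⌋ = ⌊795/17⌋ = 46
  ⌊795/17^2⌋ = ⌊795/289⌋ = 2
(the next term ⌊795/17^3⌋ = 0, terminating the sum). Summing: v_17(795!) = 46 + 2 = 48.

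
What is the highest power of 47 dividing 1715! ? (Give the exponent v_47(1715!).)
v_47(1715!) = 36

Legendre's formula: v_p(n!) = Σ_{k ≥ 1} ⌊n / p^k⌋. For p = 47, n = 1715, the terms are:
  ⌊1715/47^1⌋ = ⌊1715/47⌋ = 36
(the next term ⌊1715/47^2⌋ = 0, terminating the sum). Summing: v_47(1715!) = 36 = 36.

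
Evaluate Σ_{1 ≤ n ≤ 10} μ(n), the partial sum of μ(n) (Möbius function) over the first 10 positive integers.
Σ_{n ≤ 10} μ(n) = -1

Compute μ(n) for each 1 ≤ n ≤ 10: μ(1) = 1, μ(2) = -1, μ(3) = -1, μ(4) = 0, μ(5) = -1, μ(6) = 1, μ(7) = -1, μ(8) = 0, μ(9) = 0, μ(10) = 1. Summing all 10 values: -1. (Mertens function M(x) = Σ_{n ≤ x} μ(n); on average M(x) should be small (PNT ⟺ M(x) = o(x)).)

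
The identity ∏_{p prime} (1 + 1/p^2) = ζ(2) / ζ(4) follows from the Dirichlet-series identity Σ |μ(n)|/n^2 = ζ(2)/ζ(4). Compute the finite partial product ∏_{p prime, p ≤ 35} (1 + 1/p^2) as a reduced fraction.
∏ = 7292191856800000/4827887490090357

The primes p ≤ 35 are [2, 3, 5, 7, 11, 13, 17, 19, 23, 29, 31]. For each, (1 + 1/p^2) = (p^2 + 1)/p^2. Multiplying these fractions over p ∈ [2, 3, 5, 7, 11, 13, 17, 19, 23, 29, 31] gives 7292191856800000/4827887490090357. (In the limit P → ∞ this tends to ζ(2)/ζ(4).)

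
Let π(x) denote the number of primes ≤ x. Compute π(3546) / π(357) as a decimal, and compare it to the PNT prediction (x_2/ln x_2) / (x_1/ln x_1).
π(3546)/π(357) = 496/71 ≈ 6.9859;  PNT prediction ≈ 7.1428.

π(357) = 71 and π(3546) = 496, so π(3546)/π(357) ≈ 6.9859. The PNT-predicted ratio is (3546/ln(3546)) / (357/ln(357)) ≈ 7.1428. The two agree to within a few percent, as expected.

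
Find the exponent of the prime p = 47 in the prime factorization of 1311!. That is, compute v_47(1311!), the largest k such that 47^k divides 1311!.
v_47(1311!) = 27

Legendre's formula: v_p(n!) = Σ_{k ≥ 1} ⌊n / p^k⌋. For p = 47, n = 1311, the terms are:
  ⌊1311/47^1⌋ = ⌊1311/47⌋ = 27
(the next term ⌊1311/47^2⌋ = 0, terminating the sum). Summing: v_47(1311!) = 27 = 27.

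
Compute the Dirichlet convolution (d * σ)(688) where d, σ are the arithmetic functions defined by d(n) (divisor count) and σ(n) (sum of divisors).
(d * σ)(688) = 4554

Divisors of 688: [1, 2, 4, 8, 16, 43, 86, 172, 344, 688]. For each d | 688:
  d = 1: d(1) · σ(688/1) = 1 · 1364 = 1364
  d = 2: d(2) · σ(688/2) = 2 · 660 = 1320
  d = 4: d(4) · σ(688/4) = 3 · 308 = 924
  d = 8: d(8) · σ(688/8) = 4 · 132 = 528
  d = 16: d(16) · σ(688/16) = 5 · 44 = 220
  d = 43: d(43) · σ(688/43) = 2 · 31 = 62
  d = 86: d(86) · σ(688/86) = 4 · 15 = 60
  d = 172: d(172) · σ(688/172) = 6 · 7 = 42
  d = 344: d(344) · σ(688/344) = 8 · 3 = 24
  d = 688: d(688) · σ(688/688) = 10 · 1 = 10
Summing: (d * σ)(688) = 1364 + 1320 + 924 + 528 + 220 + 62 + 60 + 42 + 24 + 10 = 4554.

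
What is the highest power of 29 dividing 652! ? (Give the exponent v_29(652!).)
v_29(652!) = 22

Legendre's formula: v_p(n!) = Σ_{k ≥ 1} ⌊n / p^k⌋. For p = 29, n = 652, the terms are:
  ⌊652/29^1⌋ = ⌊652/29⌋ = 22
(the next term ⌊652/29^2⌋ = 0, terminating the sum). Summing: v_29(652!) = 22 = 22.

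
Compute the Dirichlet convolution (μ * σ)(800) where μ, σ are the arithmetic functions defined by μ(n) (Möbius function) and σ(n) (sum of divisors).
(μ * σ)(800) = 800

Divisors of 800: [1, 2, 4, 5, 8, 10, 16, 20, 25, 32, 40, 50, 80, 100, 160, 200, 400, 800]. For each d | 800:
  d = 1: μ(1) · σ(800/1) = 1 · 1953 = 1953
  d = 2: μ(2) · σ(800/2) = -1 · 961 = -961
  d = 4: μ(4) · σ(800/4) = 0 · 465 = 0
  d = 5: μ(5) · σ(800/5) = -1 · 378 = -378
  d = 8: μ(8) · σ(800/8) = 0 · 217 = 0
  d = 10: μ(10) · σ(800/10) = 1 · 186 = 186
  d = 16: μ(16) · σ(800/16) = 0 · 93 = 0
  d = 20: μ(20) · σ(800/20) = 0 · 90 = 0
  d = 25: μ(25) · σ(800/25) = 0 · 63 = 0
  d = 32: μ(32) · σ(800/32) = 0 · 31 = 0
  d = 40: μ(40) · σ(800/40) = 0 · 42 = 0
  d = 50: μ(50) · σ(800/50) = 0 · 31 = 0
  d = 80: μ(80) · σ(800/80) = 0 · 18 = 0
  d = 100: μ(100) · σ(800/100) = 0 · 15 = 0
  d = 160: μ(160) · σ(800/160) = 0 · 6 = 0
  d = 200: μ(200) · σ(800/200) = 0 · 7 = 0
  d = 400: μ(400) · σ(800/400) = 0 · 3 = 0
  d = 800: μ(800) · σ(800/800) = 0 · 1 = 0
Summing: (μ * σ)(800) = 1953 + -961 + 0 + -378 + 0 + 186 + 0 + 0 + 0 + 0 + 0 + 0 + 0 + 0 + 0 + 0 + 0 + 0 = 800.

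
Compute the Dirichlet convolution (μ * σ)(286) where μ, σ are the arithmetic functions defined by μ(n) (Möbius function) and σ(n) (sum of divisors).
(μ * σ)(286) = 286

Divisors of 286: [1, 2, 11, 13, 22, 26, 143, 286]. For each d | 286:
  d = 1: μ(1) · σ(286/1) = 1 · 504 = 504
  d = 2: μ(2) · σ(286/2) = -1 · 168 = -168
  d = 11: μ(11) · σ(286/11) = -1 · 42 = -42
  d = 13: μ(13) · σ(286/13) = -1 · 36 = -36
  d = 22: μ(22) · σ(286/22) = 1 · 14 = 14
  d = 26: μ(26) · σ(286/26) = 1 · 12 = 12
  d = 143: μ(143) · σ(286/143) = 1 · 3 = 3
  d = 286: μ(286) · σ(286/286) = -1 · 1 = -1
Summing: (μ * σ)(286) = 504 + -168 + -42 + -36 + 14 + 12 + 3 + -1 = 286.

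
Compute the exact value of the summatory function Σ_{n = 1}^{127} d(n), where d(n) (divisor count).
Σ_{n ≤ 127} d(n) = 637

Compute d(n) for each 1 ≤ n ≤ 127: d(1) = 1, d(2) = 2, d(3) = 2, d(4) = 3, d(5) = 2, d(6) = 4, d(7) = 2, d(8) = 4, d(9) = 3, d(10) = 4, d(11) = 2, d(12) = 6, d(13) = 2, d(14) = 4, d(15) = 4, d(16) = 5, d(17) = 2, d(18) = 6, d(19) = 2, d(20) = 6, d(21) = 4, d(22) = 4, d(23) = 2, d(24) = 8, d(25) = 3, d(26) = 4, d(27) = 4, d(28) = 6, d(29) = 2, d(30) = 8, d(31) = 2, d(32) = 6, d(33) = 4, d(34) = 4, d(35) = 4, d(36) = 9, d(37) = 2, d(38) = 4, d(39) = 4, d(40) = 8, d(41) = 2, d(42) = 8, d(43) = 2, d(44) = 6, d(45) = 6, d(46) = 4, d(47) = 2, d(48) = 10, d(49) = 3, d(50) = 6, d(51) = 4, d(52) = 6, d(53) = 2, d(54) = 8, d(55) = 4, d(56) = 8, d(57) = 4, d(58) = 4, d(59) = 2, d(60) = 12, d(61) = 2, d(62) = 4, d(63) = 6, d(64) = 7, d(65) = 4, d(66) = 8, d(67) = 2, d(68) = 6, d(69) = 4, d(70) = 8, d(71) = 2, d(72) = 12, d(73) = 2, d(74) = 4, d(75) = 6, d(76) = 6, d(77) = 4, d(78) = 8, d(79) = 2, d(80) = 10, d(81) = 5, d(82) = 4, d(83) = 2, d(84) = 12, d(85) = 4, d(86) = 4, d(87) = 4, d(88) = 8, d(89) = 2, d(90) = 12, d(91) = 4, d(92) = 6, d(93) = 4, d(94) = 4, d(95) = 4, d(96) = 12, d(97) = 2, d(98) = 6, d(99) = 6, d(100) = 9, d(101) = 2, d(102) = 8, d(103) = 2, d(104) = 8, d(105) = 8, d(106) = 4, d(107) = 2, d(108) = 12, d(109) = 2, d(110) = 8, d(111) = 4, d(112) = 10, d(113) = 2, d(114) = 8, d(115) = 4, d(116) = 6, d(117) = 6, d(118) = 4, d(119) = 4, d(120) = 16, d(121) = 3, d(122) = 4, d(123) = 4, d(124) = 6, d(125) = 4, d(126) = 12, d(127) = 2. Summing all 127 values: 637. (Dirichlet's divisor formula: Σ_{n ≤ x} d(n) = x ln(x) + (2γ − 1) x + O(√x). For x = 127, the asymptotic estimate is ≈ 634.82.)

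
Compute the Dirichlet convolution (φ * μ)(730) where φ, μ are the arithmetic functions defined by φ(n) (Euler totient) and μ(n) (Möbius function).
(φ * μ)(730) = 0

Divisors of 730: [1, 2, 5, 10, 73, 146, 365, 730]. For each d | 730:
  d = 1: φ(1) · μ(730/1) = 1 · -1 = -1
  d = 2: φ(2) · μ(730/2) = 1 · 1 = 1
  d = 5: φ(5) · μ(730/5) = 4 · 1 = 4
  d = 10: φ(10) · μ(730/10) = 4 · -1 = -4
  d = 73: φ(73) · μ(730/73) = 72 · 1 = 72
  d = 146: φ(146) · μ(730/146) = 72 · -1 = -72
  d = 365: φ(365) · μ(730/365) = 288 · -1 = -288
  d = 730: φ(730) · μ(730/730) = 288 · 1 = 288
Summing: (φ * μ)(730) = -1 + 1 + 4 + -4 + 72 + -72 + -288 + 288 = 0.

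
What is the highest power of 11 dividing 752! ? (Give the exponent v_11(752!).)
v_11(752!) = 74

Legendre's formula: v_p(n!) = Σ_{k ≥ 1} ⌊n / p^k⌋. For p = 11, n = 752, the terms are:
  ⌊752/11^1⌋ = ⌊752/11⌋ = 68
  ⌊752/11^2⌋ = ⌊752/121⌋ = 6
(the next term ⌊752/11^3⌋ = 0, terminating the sum). Summing: v_11(752!) = 68 + 6 = 74.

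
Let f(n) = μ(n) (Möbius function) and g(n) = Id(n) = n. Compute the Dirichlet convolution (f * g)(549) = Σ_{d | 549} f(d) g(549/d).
(μ * Id)(549) = 360

Divisors of 549: [1, 3, 9, 61, 183, 549]. For each d | 549:
  d = 1: μ(1) · Id(549/1) = 1 · 549 = 549
  d = 3: μ(3) · Id(549/3) = -1 · 183 = -183
  d = 9: μ(9) · Id(549/9) = 0 · 61 = 0
  d = 61: μ(61) · Id(549/61) = -1 · 9 = -9
  d = 183: μ(183) · Id(549/183) = 1 · 3 = 3
  d = 549: μ(549) · Id(549/549) = 0 · 1 = 0
Summing: (μ * Id)(549) = 549 + -183 + 0 + -9 + 3 + 0 = 360.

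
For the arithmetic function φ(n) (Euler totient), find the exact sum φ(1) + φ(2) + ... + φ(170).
Σ_{n ≤ 170} φ(n) = 8830

Compute φ(n) for each 1 ≤ n ≤ 170: φ(1) = 1, φ(2) = 1, φ(3) = 2, φ(4) = 2, φ(5) = 4, φ(6) = 2, φ(7) = 6, φ(8) = 4, φ(9) = 6, φ(10) = 4, φ(11) = 10, φ(12) = 4, φ(13) = 12, φ(14) = 6, φ(15) = 8, φ(16) = 8, φ(17) = 16, φ(18) = 6, φ(19) = 18, φ(20) = 8, φ(21) = 12, φ(22) = 10, φ(23) = 22, φ(24) = 8, φ(25) = 20, φ(26) = 12, φ(27) = 18, φ(28) = 12, φ(29) = 28, φ(30) = 8, φ(31) = 30, φ(32) = 16, φ(33) = 20, φ(34) = 16, φ(35) = 24, φ(36) = 12, φ(37) = 36, φ(38) = 18, φ(39) = 24, φ(40) = 16, φ(41) = 40, φ(42) = 12, φ(43) = 42, φ(44) = 20, φ(45) = 24, φ(46) = 22, φ(47) = 46, φ(48) = 16, φ(49) = 42, φ(50) = 20, φ(51) = 32, φ(52) = 24, φ(53) = 52, φ(54) = 18, φ(55) = 40, φ(56) = 24, φ(57) = 36, φ(58) = 28, φ(59) = 58, φ(60) = 16, φ(61) = 60, φ(62) = 30, φ(63) = 36, φ(64) = 32, φ(65) = 48, φ(66) = 20, φ(67) = 66, φ(68) = 32, φ(69) = 44, φ(70) = 24, φ(71) = 70, φ(72) = 24, φ(73) = 72, φ(74) = 36, φ(75) = 40, φ(76) = 36, φ(77) = 60, φ(78) = 24, φ(79) = 78, φ(80) = 32, φ(81) = 54, φ(82) = 40, φ(83) = 82, φ(84) = 24, φ(85) = 64, φ(86) = 42, φ(87) = 56, φ(88) = 40, φ(89) = 88, φ(90) = 24, φ(91) = 72, φ(92) = 44, φ(93) = 60, φ(94) = 46, φ(95) = 72, φ(96) = 32, φ(97) = 96, φ(98) = 42, φ(99) = 60, φ(100) = 40, φ(101) = 100, φ(102) = 32, φ(103) = 102, φ(104) = 48, φ(105) = 48, φ(106) = 52, φ(107) = 106, φ(108) = 36, φ(109) = 108, φ(110) = 40, φ(111) = 72, φ(112) = 48, φ(113) = 112, φ(114) = 36, φ(115) = 88, φ(116) = 56, φ(117) = 72, φ(118) = 58, φ(119) = 96, φ(120) = 32, φ(121) = 110, φ(122) = 60, φ(123) = 80, φ(124) = 60, φ(125) = 100, φ(126) = 36, φ(127) = 126, φ(128) = 64, φ(129) = 84, φ(130) = 48, φ(131) = 130, φ(132) = 40, φ(133) = 108, φ(134) = 66, φ(135) = 72, φ(136) = 64, φ(137) = 136, φ(138) = 44, φ(139) = 138, φ(140) = 48, φ(141) = 92, φ(142) = 70, φ(143) = 120, φ(144) = 48, φ(145) = 112, φ(146) = 72, φ(147) = 84, φ(148) = 72, φ(149) = 148, φ(150) = 40, φ(151) = 150, φ(152) = 72, φ(153) = 96, φ(154) = 60, φ(155) = 120, φ(156) = 48, φ(157) = 156, φ(158) = 78, φ(159) = 104, φ(160) = 64, φ(161) = 132, φ(162) = 54, φ(163) = 162, φ(164) = 80, φ(165) = 80, φ(166) = 82, φ(167) = 166, φ(168) = 48, φ(169) = 156, φ(170) = 64. Summing all 170 values: 8830. (Average order: Σ_{n ≤ x} φ(n) ~ (3/π²) x². For x = 170, (3/π²)·170² ≈ 8784.55.)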